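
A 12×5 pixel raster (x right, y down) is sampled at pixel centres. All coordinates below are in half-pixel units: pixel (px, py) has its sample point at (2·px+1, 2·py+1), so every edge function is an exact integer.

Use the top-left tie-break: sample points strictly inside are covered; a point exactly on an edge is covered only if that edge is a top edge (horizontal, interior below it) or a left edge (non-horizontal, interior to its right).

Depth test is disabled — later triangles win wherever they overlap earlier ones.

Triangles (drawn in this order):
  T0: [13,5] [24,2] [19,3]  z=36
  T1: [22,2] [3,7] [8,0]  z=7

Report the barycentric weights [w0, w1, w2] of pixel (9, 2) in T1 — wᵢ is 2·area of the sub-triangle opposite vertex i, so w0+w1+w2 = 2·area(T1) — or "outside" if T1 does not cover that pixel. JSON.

T0:
  2·area = 4  (B↔C swapped to make it positive)
  edge (13, 5)→(19, 3): d=(6,-2) top-left  bias=+0
  edge (19, 3)→(24, 2): d=(5,-1) top-left  bias=+0
  edge (24, 2)→(13, 5): d=(-11,3) right/bottom  bias=-1
    (9,1)@(19, 3): e=[0,0,4] → #  [on edge]
    (10,1)@(21, 3): e=[4,2,-2] → ·
    (4,2)@(9, 5): e=[-8,0,12] → ·  [on edge]
    (6,2)@(13, 5): e=[0,4,0] → ·  [on edge]
    (9,2)@(19, 5): e=[12,10,-18] → ·
    (3,3)@(7, 7): e=[0,8,-4] → ·  [on edge]
    (0,4)@(1, 9): e=[0,12,-8] → ·  [on edge]
  covered (1 px):
    · · · · · · · · · · · ·
    · · · · · · · · · # · ·
    · · · · · · · · · · · ·
    · · · · · · · · · · · ·
    · · · · · · · · · · · ·
T1:
  2·area = 108
  edge (22, 2)→(3, 7): d=(-19,5) right/bottom  bias=-1
  edge (3, 7)→(8, 0): d=(5,-7) top-left  bias=+0
  edge (8, 0)→(22, 2): d=(14,2) right/bottom  bias=-1
    (4,0)@(9, 1): e=[84,12,12] → #
    (5,0)@(11, 1): e=[74,26,8] → #
    (6,0)@(13, 1): e=[64,40,4] → #
    (7,0)@(15, 1): e=[54,54,0] → ·  [on edge]
    (3,1)@(7, 3): e=[56,8,44] → #
    (7,1)@(15, 3): e=[16,64,28] → #
    (8,1)@(17, 3): e=[6,78,24] → #
    (9,1)@(19, 3): e=[-4,92,20] → ·
    (2,2)@(5, 5): e=[28,4,76] → #
    (5,2)@(11, 5): e=[-2,46,64] → ·
    (6,2)@(13, 5): e=[-12,60,60] → ·
    (7,2)@(15, 5): e=[-22,74,56] → ·
    (1,3)@(3, 7): e=[0,0,108] → ·  [on edge]
  covered (12 px):
    · · · · # # # · · · · ·
    · · · # # # # # # · · ·
    · · # # # · · · · · · ·
    · · · · · · · · · · · ·
    · · · · · · · · · · · ·

Result: "outside"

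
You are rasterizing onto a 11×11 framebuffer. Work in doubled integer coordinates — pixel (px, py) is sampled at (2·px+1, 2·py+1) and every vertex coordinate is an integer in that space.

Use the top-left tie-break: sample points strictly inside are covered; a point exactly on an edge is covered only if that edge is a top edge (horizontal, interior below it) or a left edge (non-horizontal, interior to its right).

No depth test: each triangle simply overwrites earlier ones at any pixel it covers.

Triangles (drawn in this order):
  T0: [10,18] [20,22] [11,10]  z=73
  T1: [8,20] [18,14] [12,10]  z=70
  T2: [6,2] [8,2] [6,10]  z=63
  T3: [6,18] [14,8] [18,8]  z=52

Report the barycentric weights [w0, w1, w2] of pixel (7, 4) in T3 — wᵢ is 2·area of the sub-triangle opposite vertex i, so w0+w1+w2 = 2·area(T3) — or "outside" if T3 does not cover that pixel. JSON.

T0:
  2·area = 84  (B↔C swapped to make it positive)
  edge (10, 18)→(11, 10): d=(1,-8) top-left  bias=+0
  edge (11, 10)→(20, 22): d=(9,12) right/bottom  bias=-1
  edge (20, 22)→(10, 18): d=(-10,-4) top-left  bias=+0
    (5,5)@(11, 11): e=[1,9,74] → █
    (6,5)@(13, 11): e=[17,-15,82] → ·
    (5,6)@(11, 13): e=[3,27,54] → █
    (6,6)@(13, 13): e=[19,3,62] → █
    (7,6)@(15, 13): e=[35,-21,70] → ·
    (5,7)@(11, 15): e=[5,45,34] → █
    (7,7)@(15, 15): e=[37,-3,50] → ·
    (5,8)@(11, 17): e=[7,63,14] → █
    (7,8)@(15, 17): e=[39,15,30] → █
    (8,8)@(17, 17): e=[55,-9,38] → ·
    (5,9)@(11, 19): e=[9,81,-6] → ·
    (6,9)@(13, 19): e=[25,57,2] → █
  covered (12 px):
    · · · · · · · · · · ·
    · · · · · · · · · · ·
    · · · · · · · · · · ·
    · · · · · · · · · · ·
    · · · · · · · · · · ·
    · · · · · █ · · · · ·
    · · · · · █ █ · · · ·
    · · · · · █ █ · · · ·
    · · · · · █ █ █ · · ·
    · · · · · · █ █ █ · ·
    · · · · · · · · · █ ·
T1:
  2·area = 76  (B↔C swapped to make it positive)
  edge (8, 20)→(12, 10): d=(4,-10) top-left  bias=+0
  edge (12, 10)→(18, 14): d=(6,4) right/bottom  bias=-1
  edge (18, 14)→(8, 20): d=(-10,6) right/bottom  bias=-1
    (6,5)@(13, 11): e=[14,2,60] → █
    (7,5)@(15, 11): e=[34,-6,48] → ·
    (5,6)@(11, 13): e=[2,22,52] → █
    (7,6)@(15, 13): e=[42,6,28] → █
    (8,6)@(17, 13): e=[62,-2,16] → ·
    (5,7)@(11, 15): e=[10,34,32] → █
    (8,7)@(17, 15): e=[70,10,-4] → ·
    (5,8)@(11, 17): e=[18,46,12] → █
    (6,8)@(13, 17): e=[38,38,0] → ·  [on edge]
    (7,8)@(15, 17): e=[58,30,-12] → ·
    (4,9)@(9, 19): e=[6,66,4] → █
    (5,9)@(11, 19): e=[26,58,-8] → ·
  covered (9 px):
    · · · · · · · · · · ·
    · · · · · · · · · · ·
    · · · · · · · · · · ·
    · · · · · · · · · · ·
    · · · · · · · · · · ·
    · · · · · · █ · · · ·
    · · · · · █ █ █ · · ·
    · · · · · █ █ █ · · ·
    · · · · · █ · · · · ·
    · · · · █ · · · · · ·
    · · · · · · · · · · ·
T2:
  2·area = 16
  edge (6, 2)→(8, 2): d=(2,0) top-left  bias=+0
  edge (8, 2)→(6, 10): d=(-2,8) right/bottom  bias=-1
  edge (6, 10)→(6, 2): d=(0,-8) top-left  bias=+0
    (3,1)@(7, 3): e=[2,6,8] → █
    (4,1)@(9, 3): e=[2,-10,24] → ·
    (3,2)@(7, 5): e=[6,2,8] → █
    (4,2)@(9, 5): e=[6,-14,24] → ·
    (3,3)@(7, 7): e=[10,-2,8] → ·
  covered (2 px):
    · · · · · · · · · · ·
    · · · █ · · · · · · ·
    · · · █ · · · · · · ·
    · · · · · · · · · · ·
    · · · · · · · · · · ·
    · · · · · · · · · · ·
    · · · · · · · · · · ·
    · · · · · · · · · · ·
    · · · · · · · · · · ·
    · · · · · · · · · · ·
    · · · · · · · · · · ·
T3:
  2·area = 40
  edge (6, 18)→(14, 8): d=(8,-10) top-left  bias=+0
  edge (14, 8)→(18, 8): d=(4,0) top-left  bias=+0
  edge (18, 8)→(6, 18): d=(-12,10) right/bottom  bias=-1
    (7,4)@(15, 9): e=[18,4,18] → █
    (8,4)@(17, 9): e=[38,4,-2] → ·
    (6,5)@(13, 11): e=[14,12,14] → █
    (7,5)@(15, 11): e=[34,12,-6] → ·
    (5,6)@(11, 13): e=[10,20,10] → █
    (6,6)@(13, 13): e=[30,20,-10] → ·
    (4,7)@(9, 15): e=[6,28,6] → █
    (5,7)@(11, 15): e=[26,28,-14] → ·
    (3,8)@(7, 17): e=[2,36,2] → █
    (4,8)@(9, 17): e=[22,36,-18] → ·
    (3,9)@(7, 19): e=[18,44,-22] → ·
  covered (5 px):
    · · · · · · · · · · ·
    · · · · · · · · · · ·
    · · · · · · · · · · ·
    · · · · · · · · · · ·
    · · · · · · · █ · · ·
    · · · · · · █ · · · ·
    · · · · · █ · · · · ·
    · · · · █ · · · · · ·
    · · · █ · · · · · · ·
    · · · · · · · · · · ·
    · · · · · · · · · · ·

Result: [4,18,18]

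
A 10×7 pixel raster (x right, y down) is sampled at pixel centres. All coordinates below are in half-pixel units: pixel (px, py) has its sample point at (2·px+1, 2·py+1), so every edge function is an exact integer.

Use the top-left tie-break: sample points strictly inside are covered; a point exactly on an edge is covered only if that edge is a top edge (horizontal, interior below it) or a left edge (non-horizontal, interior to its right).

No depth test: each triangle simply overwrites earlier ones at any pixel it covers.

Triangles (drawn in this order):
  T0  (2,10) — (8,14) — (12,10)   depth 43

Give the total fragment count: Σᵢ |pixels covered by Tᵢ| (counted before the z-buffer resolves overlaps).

T0:
  2·area = 40  (B↔C swapped to make it positive)
  edge (2, 10)→(12, 10): d=(10,0) top-left  bias=+0
  edge (12, 10)→(8, 14): d=(-4,4) right/bottom  bias=-1
  edge (8, 14)→(2, 10): d=(-6,-4) top-left  bias=+0
    (9,1)@(19, 3): e=[-70,0,110] → ·  [on edge]
    (8,2)@(17, 5): e=[-50,0,90] → ·  [on edge]
    (7,3)@(15, 7): e=[-30,0,70] → ·  [on edge]
    (6,4)@(13, 9): e=[-10,0,50] → ·  [on edge]
    (2,5)@(5, 11): e=[10,24,6] → #
    (3,5)@(7, 11): e=[10,16,14] → #
    (4,5)@(9, 11): e=[10,8,22] → #
    (5,5)@(11, 11): e=[10,0,30] → ·  [on edge]
    (2,6)@(5, 13): e=[30,16,-6] → ·
    (3,6)@(7, 13): e=[30,8,2] → #
    (4,6)@(9, 13): e=[30,0,10] → ·  [on edge]
  covered (4 px):
    · · · · · · · · · ·
    · · · · · · · · · ·
    · · · · · · · · · ·
    · · · · · · · · · ·
    · · · · · · · · · ·
    · · # # # · · · · ·
    · · · # · · · · · ·

Final: 4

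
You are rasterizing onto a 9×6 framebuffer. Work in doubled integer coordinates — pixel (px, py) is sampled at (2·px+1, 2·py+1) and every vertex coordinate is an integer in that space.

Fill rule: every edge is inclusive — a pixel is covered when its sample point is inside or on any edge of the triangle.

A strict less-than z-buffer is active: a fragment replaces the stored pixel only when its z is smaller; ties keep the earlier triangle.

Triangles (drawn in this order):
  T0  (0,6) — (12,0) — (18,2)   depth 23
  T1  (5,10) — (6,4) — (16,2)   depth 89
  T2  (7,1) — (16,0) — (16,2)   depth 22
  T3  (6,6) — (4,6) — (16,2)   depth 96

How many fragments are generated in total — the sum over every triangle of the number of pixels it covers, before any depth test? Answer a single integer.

T0:
  2·area = 60
  edge (0, 6)→(12, 0): d=(12,-6) inclusive
  edge (12, 0)→(18, 2): d=(6,2) inclusive
  edge (18, 2)→(0, 6): d=(-18,4) inclusive
    (5,0)@(11, 1): e=[6,8,46] → #
    (6,0)@(13, 1): e=[18,4,38] → #
    (7,0)@(15, 1): e=[30,0,30] → #  [on edge]
    (8,0)@(17, 1): e=[42,-4,22] → ·
    (3,1)@(7, 3): e=[6,28,26] → #
    (4,1)@(9, 3): e=[18,24,18] → #
    (7,1)@(15, 3): e=[54,12,-6] → ·
    (1,2)@(3, 5): e=[6,48,6] → #
    (2,2)@(5, 5): e=[18,44,-2] → ·
    (3,2)@(7, 5): e=[30,40,-10] → ·
    (4,2)@(9, 5): e=[42,36,-18] → ·
    (5,2)@(11, 5): e=[54,32,-26] → ·
  covered (8 px):
    · · · · · # # # ·
    · · · # # # # · ·
    · # · · · · · · ·
    · · · · · · · · ·
    · · · · · · · · ·
    · · · · · · · · ·
T1:
  2·area = 58
  edge (5, 10)→(6, 4): d=(1,-6) inclusive
  edge (6, 4)→(16, 2): d=(10,-2) inclusive
  edge (16, 2)→(5, 10): d=(-11,8) inclusive
    (5,1)@(11, 3): e=[29,0,29] → #  [on edge]
    (6,1)@(13, 3): e=[41,4,13] → #
    (7,1)@(15, 3): e=[53,8,-3] → ·
    (0,2)@(1, 5): e=[-29,0,87] → ·  [on edge]
    (3,2)@(7, 5): e=[7,12,39] → #
    (4,2)@(9, 5): e=[19,16,23] → #
    (6,2)@(13, 5): e=[43,24,-9] → ·
    (3,3)@(7, 7): e=[9,32,17] → #
    (5,3)@(11, 7): e=[33,40,-15] → ·
    (3,4)@(7, 9): e=[11,52,-5] → ·
    (4,4)@(9, 9): e=[23,56,-21] → ·
  covered (7 px):
    · · · · · · · · ·
    · · · · · # # · ·
    · · · # # # · · ·
    · · · # # · · · ·
    · · · · · · · · ·
    · · · · · · · · ·
T2:
  2·area = 18
  edge (7, 1)→(16, 0): d=(9,-1) inclusive
  edge (16, 0)→(16, 2): d=(0,2) inclusive
  edge (16, 2)→(7, 1): d=(-9,-1) inclusive
    (3,0)@(7, 1): e=[0,18,0] → #  [on edge]
    (4,0)@(9, 1): e=[2,14,2] → #
    (5,0)@(11, 1): e=[4,10,4] → #
    (6,0)@(13, 1): e=[6,6,6] → #
    (7,0)@(15, 1): e=[8,2,8] → #
    (8,0)@(17, 1): e=[10,-2,10] → ·
    (3,1)@(7, 3): e=[18,18,-18] → ·
    (4,1)@(9, 3): e=[20,14,-16] → ·
    (5,1)@(11, 3): e=[22,10,-14] → ·
    (6,1)@(13, 3): e=[24,6,-12] → ·
    (7,1)@(15, 3): e=[26,2,-10] → ·
  covered (5 px):
    · · · # # # # # ·
    · · · · · · · · ·
    · · · · · · · · ·
    · · · · · · · · ·
    · · · · · · · · ·
    · · · · · · · · ·
T3:
  2·area = 8
  edge (6, 6)→(4, 6): d=(-2,0) inclusive
  edge (4, 6)→(16, 2): d=(12,-4) inclusive
  edge (16, 2)→(6, 6): d=(-10,4) inclusive
    (6,1)@(13, 3): e=[6,0,2] → #  [on edge]
    (7,1)@(15, 3): e=[6,8,-6] → ·
    (3,2)@(7, 5): e=[2,0,6] → #  [on edge]
    (4,2)@(9, 5): e=[2,8,-2] → ·
    (6,2)@(13, 5): e=[2,24,-18] → ·
    (0,3)@(1, 7): e=[-2,0,10] → ·  [on edge]
    (3,3)@(7, 7): e=[-2,24,-14] → ·
  covered (2 px):
    · · · · · · · · ·
    · · · · · · # · ·
    · · · # · · · · ·
    · · · · · · · · ·
    · · · · · · · · ·
    · · · · · · · · ·

Answer: 22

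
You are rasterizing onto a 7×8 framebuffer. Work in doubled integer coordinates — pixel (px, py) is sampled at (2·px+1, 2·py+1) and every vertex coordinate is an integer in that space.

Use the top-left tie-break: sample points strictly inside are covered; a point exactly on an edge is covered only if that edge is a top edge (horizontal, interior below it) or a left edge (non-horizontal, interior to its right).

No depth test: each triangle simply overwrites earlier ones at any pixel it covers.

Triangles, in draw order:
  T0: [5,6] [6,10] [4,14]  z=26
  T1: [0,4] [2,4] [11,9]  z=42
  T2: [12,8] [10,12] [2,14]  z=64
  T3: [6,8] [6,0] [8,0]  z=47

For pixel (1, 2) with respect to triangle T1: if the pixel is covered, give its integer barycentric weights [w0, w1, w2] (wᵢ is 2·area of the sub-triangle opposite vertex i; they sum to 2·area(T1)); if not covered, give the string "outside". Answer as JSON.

T0:
  2·area = 12
  edge (5, 6)→(6, 10): d=(1,4) right/bottom  bias=-1
  edge (6, 10)→(4, 14): d=(-2,4) right/bottom  bias=-1
  edge (4, 14)→(5, 6): d=(1,-8) top-left  bias=+0
    (2,3)@(5, 7): e=[1,10,1] → █
    (3,3)@(7, 7): e=[-7,2,17] → ·
    (2,4)@(5, 9): e=[3,6,3] → █
    (3,4)@(7, 9): e=[-5,-2,19] → ·
    (2,5)@(5, 11): e=[5,2,5] → █
    (3,5)@(7, 11): e=[-3,-6,21] → ·
    (2,6)@(5, 13): e=[7,-2,7] → ·
  covered (3 px):
    · · · · · · ·
    · · · · · · ·
    · · · · · · ·
    · · █ · · · ·
    · · █ · · · ·
    · · █ · · · ·
    · · · · · · ·
    · · · · · · ·
T1:
  2·area = 10
  edge (0, 4)→(2, 4): d=(2,0) top-left  bias=+0
  edge (2, 4)→(11, 9): d=(9,5) right/bottom  bias=-1
  edge (11, 9)→(0, 4): d=(-11,-5) top-left  bias=+0
    (1,2)@(3, 5): e=[2,4,4] → █
    (2,2)@(5, 5): e=[2,-6,14] → ·
    (1,3)@(3, 7): e=[6,22,-18] → ·
    (3,3)@(7, 7): e=[6,2,2] → █
    (4,3)@(9, 7): e=[6,-8,12] → ·
    (3,4)@(7, 9): e=[10,20,-20] → ·
    (5,4)@(11, 9): e=[10,0,0] → ·  [on edge]
  covered (2 px):
    · · · · · · ·
    · · · · · · ·
    · █ · · · · ·
    · · · █ · · ·
    · · · · · · ·
    · · · · · · ·
    · · · · · · ·
    · · · · · · ·
T2:
  2·area = 28
  edge (12, 8)→(10, 12): d=(-2,4) right/bottom  bias=-1
  edge (10, 12)→(2, 14): d=(-8,2) right/bottom  bias=-1
  edge (2, 14)→(12, 8): d=(10,-6) top-left  bias=+0
    (5,4)@(11, 9): e=[2,22,4] → █
    (6,4)@(13, 9): e=[-6,18,16] → ·
    (3,5)@(7, 11): e=[14,14,0] → █  [on edge]
    (4,5)@(9, 11): e=[6,10,12] → █
    (5,5)@(11, 11): e=[-2,6,24] → ·
    (2,6)@(5, 13): e=[18,2,8] → █
    (3,6)@(7, 13): e=[10,-2,20] → ·
    (4,6)@(9, 13): e=[2,-6,32] → ·
    (2,7)@(5, 15): e=[14,-14,28] → ·
  covered (4 px):
    · · · · · · ·
    · · · · · · ·
    · · · · · · ·
    · · · · · · ·
    · · · · · █ ·
    · · · █ █ · ·
    · · █ · · · ·
    · · · · · · ·
T3:
  2·area = 16
  edge (6, 8)→(6, 0): d=(0,-8) top-left  bias=+0
  edge (6, 0)→(8, 0): d=(2,0) top-left  bias=+0
  edge (8, 0)→(6, 8): d=(-2,8) right/bottom  bias=-1
    (3,0)@(7, 1): e=[8,2,6] → █
    (4,0)@(9, 1): e=[24,2,-10] → ·
    (3,1)@(7, 3): e=[8,6,2] → █
    (4,1)@(9, 3): e=[24,6,-14] → ·
    (3,2)@(7, 5): e=[8,10,-2] → ·
  covered (2 px):
    · · · █ · · ·
    · · · █ · · ·
    · · · · · · ·
    · · · · · · ·
    · · · · · · ·
    · · · · · · ·
    · · · · · · ·
    · · · · · · ·

Result: [4,4,2]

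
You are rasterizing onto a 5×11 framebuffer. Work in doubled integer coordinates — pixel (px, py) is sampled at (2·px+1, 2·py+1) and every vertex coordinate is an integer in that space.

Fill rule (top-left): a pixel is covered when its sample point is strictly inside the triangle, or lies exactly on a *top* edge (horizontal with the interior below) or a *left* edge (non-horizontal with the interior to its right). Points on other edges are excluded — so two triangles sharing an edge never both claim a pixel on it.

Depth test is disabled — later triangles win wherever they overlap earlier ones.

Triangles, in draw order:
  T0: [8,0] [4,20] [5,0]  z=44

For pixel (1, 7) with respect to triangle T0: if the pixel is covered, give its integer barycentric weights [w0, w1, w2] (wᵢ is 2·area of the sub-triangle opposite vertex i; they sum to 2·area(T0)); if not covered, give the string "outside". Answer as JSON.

T0:
  2·area = 60
  edge (8, 0)→(4, 20): d=(-4,20) right/bottom  bias=-1
  edge (4, 20)→(5, 0): d=(1,-20) top-left  bias=+0
  edge (5, 0)→(8, 0): d=(3,0) top-left  bias=+0
    (2,0)@(5, 1): e=[56,1,3] → X
    (3,0)@(7, 1): e=[16,41,3] → X
    (4,0)@(9, 1): e=[-24,81,3] → .
    (2,1)@(5, 3): e=[48,3,9] → X
    (4,1)@(9, 3): e=[-32,83,9] → .
    (2,2)@(5, 5): e=[40,5,15] → X
    (3,2)@(7, 5): e=[0,45,15] → .  [on edge]
    (2,3)@(5, 7): e=[32,7,21] → X
    (3,3)@(7, 7): e=[-8,47,21] → .
    (2,4)@(5, 9): e=[24,9,27] → X
    (3,4)@(7, 9): e=[-16,49,27] → .
    (2,5)@(5, 11): e=[16,11,33] → X
    (2,7)@(5, 15): e=[0,15,45] → .  [on edge]
  covered (9 px):
    . . X X .
    . . X X .
    . . X . .
    . . X . .
    . . X . .
    . . X . .
    . . X . .
    . . . . .
    . . . . .
    . . . . .
    . . . . .

Result: "outside"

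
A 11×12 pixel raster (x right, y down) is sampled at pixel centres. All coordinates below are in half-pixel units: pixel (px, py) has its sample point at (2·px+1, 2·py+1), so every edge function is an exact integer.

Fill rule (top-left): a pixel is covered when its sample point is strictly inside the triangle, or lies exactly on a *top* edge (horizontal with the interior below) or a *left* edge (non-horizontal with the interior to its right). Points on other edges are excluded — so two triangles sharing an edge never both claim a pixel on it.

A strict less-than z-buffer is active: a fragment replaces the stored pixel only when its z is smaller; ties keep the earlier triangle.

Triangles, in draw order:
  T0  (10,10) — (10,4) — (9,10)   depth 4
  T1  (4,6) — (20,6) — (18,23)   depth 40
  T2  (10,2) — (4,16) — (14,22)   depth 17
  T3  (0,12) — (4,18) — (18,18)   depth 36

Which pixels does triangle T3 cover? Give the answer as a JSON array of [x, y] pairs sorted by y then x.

T0:
  2·area = 6  (B↔C swapped to make it positive)
  edge (10, 10)→(9, 10): d=(-1,0) right/bottom  bias=-1
  edge (9, 10)→(10, 4): d=(1,-6) top-left  bias=+0
  edge (10, 4)→(10, 10): d=(0,6) right/bottom  bias=-1
  covered (0 px):
    . . . . . . . . . . .
    . . . . . . . . . . .
    . . . . . . . . . . .
    . . . . . . . . . . .
    . . . . . . . . . . .
    . . . . . . . . . . .
    . . . . . . . . . . .
    . . . . . . . . . . .
    . . . . . . . . . . .
    . . . . . . . . . . .
    . . . . . . . . . . .
    . . . . . . . . . . .
T1:
  2·area = 272
  edge (4, 6)→(20, 6): d=(16,0) top-left  bias=+0
  edge (20, 6)→(18, 23): d=(-2,17) right/bottom  bias=-1
  edge (18, 23)→(4, 6): d=(-14,-17) top-left  bias=+0
    (2,3)@(5, 7): e=[16,253,3] → X
    (3,3)@(7, 7): e=[16,219,37] → X
    (4,3)@(9, 7): e=[16,185,71] → X
    (5,3)@(11, 7): e=[16,151,105] → X
    (6,3)@(13, 7): e=[16,117,139] → X
    (7,3)@(15, 7): e=[16,83,173] → X
    (8,3)@(17, 7): e=[16,49,207] → X
    (9,3)@(19, 7): e=[16,15,241] → X
    (10,3)@(21, 7): e=[16,-19,275] → .
    (2,4)@(5, 9): e=[48,249,-25] → .
    (3,4)@(7, 9): e=[48,215,9] → X
    (10,4)@(21, 9): e=[48,-23,247] → .
  covered (34 px):
    . . . . . . . . . . .
    . . . . . . . . . . .
    . . . . . . . . . . .
    . . X X X X X X X X .
    . . . X X X X X X X .
    . . . . X X X X X X .
    . . . . . X X X X X .
    . . . . . . X X X . .
    . . . . . . . X X . .
    . . . . . . . X X . .
    . . . . . . . . X . .
    . . . . . . . . . . .
T2:
  2·area = 176  (B↔C swapped to make it positive)
  edge (10, 2)→(14, 22): d=(4,20) right/bottom  bias=-1
  edge (14, 22)→(4, 16): d=(-10,-6) top-left  bias=+0
  edge (4, 16)→(10, 2): d=(6,-14) top-left  bias=+0
    (4,2)@(9, 5): e=[32,140,4] → X
    (5,2)@(11, 5): e=[-8,152,32] → .
    (4,3)@(9, 7): e=[40,120,16] → X
    (5,3)@(11, 7): e=[0,132,44] → .  [on edge]
    (3,4)@(7, 9): e=[88,88,0] → X  [on edge]
    (5,4)@(11, 9): e=[8,112,56] → X
    (6,4)@(13, 9): e=[-32,124,84] → .
    (3,5)@(7, 11): e=[96,68,12] → X
    (6,5)@(13, 11): e=[-24,104,96] → .
    (3,6)@(7, 13): e=[104,48,24] → X
    (6,6)@(13, 13): e=[-16,84,108] → .
    (2,7)@(5, 15): e=[152,16,8] → X
    (6,8)@(13, 17): e=[0,44,132] → .  [on edge]
    (4,9)@(9, 19): e=[88,0,88] → X  [on edge]
    (0,11)@(1, 23): e=[264,-88,0] → .  [on edge]
  covered (22 px):
    . . . . . . . . . . .
    . . . . . . . . . . .
    . . . . X . . . . . .
    . . . . X . . . . . .
    . . . X X X . . . . .
    . . . X X X . . . . .
    . . . X X X . . . . .
    . . X X X X . . . . .
    . . . X X X . . . . .
    . . . . X X X . . . .
    . . . . . . X . . . .
    . . . . . . . . . . .
T3:
  2·area = 84  (B↔C swapped to make it positive)
  edge (0, 12)→(18, 18): d=(18,6) right/bottom  bias=-1
  edge (18, 18)→(4, 18): d=(-14,0) right/bottom  bias=-1
  edge (4, 18)→(0, 12): d=(-4,-6) top-left  bias=+0
    (0,6)@(1, 13): e=[12,70,2] → X
    (1,6)@(3, 13): e=[0,70,14] → .  [on edge]
    (0,7)@(1, 15): e=[48,42,-6] → .
    (1,7)@(3, 15): e=[36,42,6] → X
    (2,7)@(5, 15): e=[24,42,18] → X
    (3,7)@(7, 15): e=[12,42,30] → X
    (4,7)@(9, 15): e=[0,42,42] → .  [on edge]
    (1,8)@(3, 17): e=[72,14,-2] → .
    (2,8)@(5, 17): e=[60,14,10] → X
    (4,8)@(9, 17): e=[36,14,34] → X
    (5,8)@(11, 17): e=[24,14,46] → X
    (6,8)@(13, 17): e=[12,14,58] → X
    (7,8)@(15, 17): e=[0,14,70] → .  [on edge]
    (10,9)@(21, 19): e=[0,-14,98] → .  [on edge]
  covered (9 px):
    . . . . . . . . . . .
    . . . . . . . . . . .
    . . . . . . . . . . .
    . . . . . . . . . . .
    . . . . . . . . . . .
    . . . . . . . . . . .
    X . . . . . . . . . .
    . X X X . . . . . . .
    . . X X X X X . . . .
    . . . . . . . . . . .
    . . . . . . . . . . .
    . . . . . . . . . . .

Final: [[0,6],[1,7],[2,7],[3,7],[2,8],[3,8],[4,8],[5,8],[6,8]]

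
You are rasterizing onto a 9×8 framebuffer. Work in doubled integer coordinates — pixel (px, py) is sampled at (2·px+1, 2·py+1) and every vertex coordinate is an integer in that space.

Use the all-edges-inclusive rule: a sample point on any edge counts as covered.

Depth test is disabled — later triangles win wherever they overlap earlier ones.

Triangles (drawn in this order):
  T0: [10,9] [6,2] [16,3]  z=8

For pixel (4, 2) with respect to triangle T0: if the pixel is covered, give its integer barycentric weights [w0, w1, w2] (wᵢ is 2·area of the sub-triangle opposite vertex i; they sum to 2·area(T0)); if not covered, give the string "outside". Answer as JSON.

T0:
  2·area = 66
  edge (10, 9)→(6, 2): d=(-4,-7) inclusive
  edge (6, 2)→(16, 3): d=(10,1) inclusive
  edge (16, 3)→(10, 9): d=(-6,6) inclusive
    (3,1)@(7, 3): e=[3,9,54] → #
    (4,1)@(9, 3): e=[17,7,42] → #
    (5,1)@(11, 3): e=[31,5,30] → #
    (6,1)@(13, 3): e=[45,3,18] → #
    (7,1)@(15, 3): e=[59,1,6] → #
    (8,1)@(17, 3): e=[73,-1,-6] → ·
    (3,2)@(7, 5): e=[-5,29,42] → ·
    (4,2)@(9, 5): e=[9,27,30] → #
    (7,2)@(15, 5): e=[51,21,-6] → ·
    (4,3)@(9, 7): e=[1,47,18] → #
    (6,3)@(13, 7): e=[29,43,-6] → ·
    (4,4)@(9, 9): e=[-7,67,6] → ·
  covered (10 px):
    · · · · · · · · ·
    · · · # # # # # ·
    · · · · # # # · ·
    · · · · # # · · ·
    · · · · · · · · ·
    · · · · · · · · ·
    · · · · · · · · ·
    · · · · · · · · ·

Final: [27,30,9]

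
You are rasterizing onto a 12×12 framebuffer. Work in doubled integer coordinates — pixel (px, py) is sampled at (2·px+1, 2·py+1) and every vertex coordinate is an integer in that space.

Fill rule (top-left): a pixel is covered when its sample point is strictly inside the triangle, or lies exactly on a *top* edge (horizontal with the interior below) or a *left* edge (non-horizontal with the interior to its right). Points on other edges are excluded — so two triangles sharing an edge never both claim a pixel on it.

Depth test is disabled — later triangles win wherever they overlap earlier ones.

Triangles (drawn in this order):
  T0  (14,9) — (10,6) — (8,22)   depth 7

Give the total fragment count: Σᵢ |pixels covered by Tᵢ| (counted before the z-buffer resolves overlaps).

T0:
  2·area = 70  (B↔C swapped to make it positive)
  edge (14, 9)→(8, 22): d=(-6,13) right/bottom  bias=-1
  edge (8, 22)→(10, 6): d=(2,-16) top-left  bias=+0
  edge (10, 6)→(14, 9): d=(4,3) right/bottom  bias=-1
    (5,3)@(11, 7): e=[51,18,1] → X
    (6,3)@(13, 7): e=[25,50,-5] → .
    (5,4)@(11, 9): e=[39,22,9] → X
    (6,4)@(13, 9): e=[13,54,3] → X
    (7,4)@(15, 9): e=[-13,86,-3] → .
    (5,5)@(11, 11): e=[27,26,17] → X
    (7,5)@(15, 11): e=[-25,90,5] → .
    (5,6)@(11, 13): e=[15,30,25] → X
    (6,6)@(13, 13): e=[-11,62,19] → .
    (4,7)@(9, 15): e=[29,2,39] → X
    (6,7)@(13, 15): e=[-23,66,27] → .
    (4,8)@(9, 17): e=[17,6,47] → X
  covered (10 px):
    . . . . . . . . . . . .
    . . . . . . . . . . . .
    . . . . . . . . . . . .
    . . . . . X . . . . . .
    . . . . . X X . . . . .
    . . . . . X X . . . . .
    . . . . . X . . . . . .
    . . . . X X . . . . . .
    . . . . X . . . . . . .
    . . . . X . . . . . . .
    . . . . . . . . . . . .
    . . . . . . . . . . . .

Result: 10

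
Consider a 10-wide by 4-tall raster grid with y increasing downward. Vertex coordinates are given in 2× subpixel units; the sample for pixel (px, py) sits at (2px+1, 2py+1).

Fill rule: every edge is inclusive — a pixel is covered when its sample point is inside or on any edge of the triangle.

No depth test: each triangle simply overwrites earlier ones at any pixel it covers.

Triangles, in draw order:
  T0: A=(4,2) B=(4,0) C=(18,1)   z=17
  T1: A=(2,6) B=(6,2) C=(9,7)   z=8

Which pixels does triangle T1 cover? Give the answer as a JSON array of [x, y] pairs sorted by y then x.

T0:
  2·area = 28
  edge (4, 2)→(4, 0): d=(0,-2) inclusive
  edge (4, 0)→(18, 1): d=(14,1) inclusive
  edge (18, 1)→(4, 2): d=(-14,1) inclusive
    (2,0)@(5, 1): e=[2,13,13] → X
    (3,0)@(7, 1): e=[6,11,11] → X
    (4,0)@(9, 1): e=[10,9,9] → X
    (5,0)@(11, 1): e=[14,7,7] → X
    (6,0)@(13, 1): e=[18,5,5] → X
    (7,0)@(15, 1): e=[22,3,3] → X
    (8,0)@(17, 1): e=[26,1,1] → X
    (9,0)@(19, 1): e=[30,-1,-1] → .
    (2,1)@(5, 3): e=[2,41,-15] → .
    (3,1)@(7, 3): e=[6,39,-17] → .
    (4,1)@(9, 3): e=[10,37,-19] → .
    (5,1)@(11, 3): e=[14,35,-21] → .
  covered (7 px):
    . . X X X X X X X .
    . . . . . . . . . .
    . . . . . . . . . .
    . . . . . . . . . .
T1:
  2·area = 32
  edge (2, 6)→(6, 2): d=(4,-4) inclusive
  edge (6, 2)→(9, 7): d=(3,5) inclusive
  edge (9, 7)→(2, 6): d=(-7,-1) inclusive
    (3,0)@(7, 1): e=[0,-8,40] → .  [on edge]
    (2,1)@(5, 3): e=[0,8,24] → X  [on edge]
    (3,1)@(7, 3): e=[8,-2,26] → .
    (1,2)@(3, 5): e=[0,24,8] → X  [on edge]
    (3,2)@(7, 5): e=[16,4,12] → X
    (4,2)@(9, 5): e=[24,-6,14] → .
    (0,3)@(1, 7): e=[0,40,-8] → .  [on edge]
    (1,3)@(3, 7): e=[8,30,-6] → .
    (2,3)@(5, 7): e=[16,20,-4] → .
    (3,3)@(7, 7): e=[24,10,-2] → .
    (4,3)@(9, 7): e=[32,0,0] → X  [on edge]
    (5,3)@(11, 7): e=[40,-10,2] → .
  covered (5 px):
    . . . . . . . . . .
    . . X . . . . . . .
    . X X X . . . . . .
    . . . . X . . . . .

Answer: [[2,1],[1,2],[2,2],[3,2],[4,3]]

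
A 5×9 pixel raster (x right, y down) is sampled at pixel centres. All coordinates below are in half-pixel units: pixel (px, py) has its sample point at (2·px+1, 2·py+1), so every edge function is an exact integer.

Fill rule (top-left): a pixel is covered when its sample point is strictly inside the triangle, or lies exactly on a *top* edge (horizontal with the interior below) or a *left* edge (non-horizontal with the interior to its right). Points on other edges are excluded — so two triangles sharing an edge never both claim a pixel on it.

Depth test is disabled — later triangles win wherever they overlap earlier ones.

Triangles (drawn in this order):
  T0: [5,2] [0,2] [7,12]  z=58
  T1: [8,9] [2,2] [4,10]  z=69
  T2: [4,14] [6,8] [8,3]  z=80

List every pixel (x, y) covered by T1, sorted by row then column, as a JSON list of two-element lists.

T0:
  2·area = 50  (B↔C swapped to make it positive)
  edge (5, 2)→(7, 12): d=(2,10) right/bottom  bias=-1
  edge (7, 12)→(0, 2): d=(-7,-10) top-left  bias=+0
  edge (0, 2)→(5, 2): d=(5,0) top-left  bias=+0
    (0,1)@(1, 3): e=[42,3,5] → #
    (1,1)@(3, 3): e=[22,23,5] → #
    (2,1)@(5, 3): e=[2,43,5] → #
    (3,1)@(7, 3): e=[-18,63,5] → ·
    (0,2)@(1, 5): e=[46,-11,15] → ·
    (1,2)@(3, 5): e=[26,9,15] → #
    (3,2)@(7, 5): e=[-14,49,15] → ·
    (1,3)@(3, 7): e=[30,-5,25] → ·
    (2,3)@(5, 7): e=[10,15,25] → #
    (3,3)@(7, 7): e=[-10,35,25] → ·
    (2,4)@(5, 9): e=[14,1,35] → #
    (3,4)@(7, 9): e=[-6,21,35] → ·
  covered (7 px):
    · · · · ·
    # # # · ·
    · # # · ·
    · · # · ·
    · · # · ·
    · · · · ·
    · · · · ·
    · · · · ·
    · · · · ·
T1:
  2·area = 34  (B↔C swapped to make it positive)
  edge (8, 9)→(4, 10): d=(-4,1) right/bottom  bias=-1
  edge (4, 10)→(2, 2): d=(-2,-8) top-left  bias=+0
  edge (2, 2)→(8, 9): d=(6,7) right/bottom  bias=-1
    (1,2)@(3, 5): e=[21,2,11] → #
    (2,2)@(5, 5): e=[19,18,-3] → ·
    (1,3)@(3, 7): e=[13,-2,23] → ·
    (2,3)@(5, 7): e=[11,14,9] → #
    (3,3)@(7, 7): e=[9,30,-5] → ·
    (2,4)@(5, 9): e=[3,10,21] → #
    (3,4)@(7, 9): e=[1,26,7] → #
    (4,4)@(9, 9): e=[-1,42,-7] → ·
    (2,5)@(5, 11): e=[-5,6,33] → ·
    (3,5)@(7, 11): e=[-7,22,19] → ·
  covered (4 px):
    · · · · ·
    · · · · ·
    · # · · ·
    · · # · ·
    · · # # ·
    · · · · ·
    · · · · ·
    · · · · ·
    · · · · ·
T2:
  2·area = 2
  edge (4, 14)→(6, 8): d=(2,-6) top-left  bias=+0
  edge (6, 8)→(8, 3): d=(2,-5) top-left  bias=+0
  edge (8, 3)→(4, 14): d=(-4,11) right/bottom  bias=-1
    (3,2)@(7, 5): e=[0,-1,3] → ·  [on edge]
    (2,5)@(5, 11): e=[0,1,1] → #  [on edge]
    (3,5)@(7, 11): e=[12,11,-21] → ·
    (2,6)@(5, 13): e=[4,5,-7] → ·
    (1,8)@(3, 17): e=[0,3,-1] → ·  [on edge]
  covered (1 px):
    · · · · ·
    · · · · ·
    · · · · ·
    · · · · ·
    · · · · ·
    · · # · ·
    · · · · ·
    · · · · ·
    · · · · ·

Answer: [[1,2],[2,3],[2,4],[3,4]]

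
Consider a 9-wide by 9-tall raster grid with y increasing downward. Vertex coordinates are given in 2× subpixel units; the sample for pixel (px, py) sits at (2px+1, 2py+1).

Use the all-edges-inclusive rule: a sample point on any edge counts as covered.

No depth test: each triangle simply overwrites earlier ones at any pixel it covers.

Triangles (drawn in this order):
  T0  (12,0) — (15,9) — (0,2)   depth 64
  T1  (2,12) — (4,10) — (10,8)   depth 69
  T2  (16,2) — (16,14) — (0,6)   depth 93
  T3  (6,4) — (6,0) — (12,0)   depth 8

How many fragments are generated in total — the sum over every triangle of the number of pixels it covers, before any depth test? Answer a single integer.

T0:
  2·area = 114
  edge (12, 0)→(15, 9): d=(3,9) inclusive
  edge (15, 9)→(0, 2): d=(-15,-7) inclusive
  edge (0, 2)→(12, 0): d=(12,-2) inclusive
    (3,0)@(7, 1): e=[48,64,2] → X
    (4,0)@(9, 1): e=[30,78,6] → X
    (5,0)@(11, 1): e=[12,92,10] → X
    (6,0)@(13, 1): e=[-6,106,14] → .
    (1,1)@(3, 3): e=[90,6,18] → X
    (2,1)@(5, 3): e=[72,20,22] → X
    (6,1)@(13, 3): e=[0,76,38] → X  [on edge]
    (7,1)@(15, 3): e=[-18,90,42] → .
    (1,2)@(3, 5): e=[96,-24,42] → .
    (2,2)@(5, 5): e=[78,-10,46] → .
    (3,2)@(7, 5): e=[60,4,50] → X
    (7,2)@(15, 5): e=[-12,60,66] → .
    (7,4)@(15, 9): e=[0,0,114] → X  [on edge]
    (8,7)@(17, 15): e=[0,-76,190] → .  [on edge]
  covered (16 px):
    . . . X X X . . .
    . X X X X X X . .
    . . . X X X X . .
    . . . . . X X . .
    . . . . . . . X .
    . . . . . . . . .
    . . . . . . . . .
    . . . . . . . . .
    . . . . . . . . .
T1:
  2·area = 8
  edge (2, 12)→(4, 10): d=(2,-2) inclusive
  edge (4, 10)→(10, 8): d=(6,-2) inclusive
  edge (10, 8)→(2, 12): d=(-8,4) inclusive
    (6,0)@(13, 1): e=[0,-36,44] → .  [on edge]
    (5,1)@(11, 3): e=[0,-28,36] → .  [on edge]
    (4,2)@(9, 5): e=[0,-20,28] → .  [on edge]
    (3,3)@(7, 7): e=[0,-12,20] → .  [on edge]
    (6,3)@(13, 7): e=[12,0,-4] → .  [on edge]
    (2,4)@(5, 9): e=[0,-4,12] → .  [on edge]
    (3,4)@(7, 9): e=[4,0,4] → X  [on edge]
    (4,4)@(9, 9): e=[8,4,-4] → .
    (0,5)@(1, 11): e=[-4,0,12] → .  [on edge]
    (1,5)@(3, 11): e=[0,4,4] → X  [on edge]
    (2,5)@(5, 11): e=[4,8,-4] → .
    (3,5)@(7, 11): e=[8,12,-12] → .
    (0,6)@(1, 13): e=[0,12,-4] → .  [on edge]
  covered (2 px):
    . . . . . . . . .
    . . . . . . . . .
    . . . . . . . . .
    . . . . . . . . .
    . . . X . . . . .
    . X . . . . . . .
    . . . . . . . . .
    . . . . . . . . .
    . . . . . . . . .
T2:
  2·area = 192
  edge (16, 2)→(16, 14): d=(0,12) inclusive
  edge (16, 14)→(0, 6): d=(-16,-8) inclusive
  edge (0, 6)→(16, 2): d=(16,-4) inclusive
    (6,1)@(13, 3): e=[36,152,4] → X
    (7,1)@(15, 3): e=[12,168,12] → X
    (8,1)@(17, 3): e=[-12,184,20] → .
    (2,2)@(5, 5): e=[132,56,4] → X
    (3,2)@(7, 5): e=[108,72,12] → X
    (4,2)@(9, 5): e=[84,88,20] → X
    (5,2)@(11, 5): e=[60,104,28] → X
    (8,2)@(17, 5): e=[-12,152,52] → .
    (1,3)@(3, 7): e=[156,8,28] → X
    (8,3)@(17, 7): e=[-12,120,84] → .
    (1,4)@(3, 9): e=[156,-24,60] → .
    (2,4)@(5, 9): e=[132,-8,68] → .
  covered (24 px):
    . . . . . . . . .
    . . . . . . X X .
    . . X X X X X X .
    . X X X X X X X .
    . . . X X X X X .
    . . . . . X X X .
    . . . . . . . X .
    . . . . . . . . .
    . . . . . . . . .
T3:
  2·area = 24
  edge (6, 4)→(6, 0): d=(0,-4) inclusive
  edge (6, 0)→(12, 0): d=(6,0) inclusive
  edge (12, 0)→(6, 4): d=(-6,4) inclusive
    (3,0)@(7, 1): e=[4,6,14] → X
    (4,0)@(9, 1): e=[12,6,6] → X
    (5,0)@(11, 1): e=[20,6,-2] → .
    (3,1)@(7, 3): e=[4,18,2] → X
    (4,1)@(9, 3): e=[12,18,-6] → .
    (3,2)@(7, 5): e=[4,30,-10] → .
  covered (3 px):
    . . . X X . . . .
    . . . X . . . . .
    . . . . . . . . .
    . . . . . . . . .
    . . . . . . . . .
    . . . . . . . . .
    . . . . . . . . .
    . . . . . . . . .
    . . . . . . . . .

Answer: 45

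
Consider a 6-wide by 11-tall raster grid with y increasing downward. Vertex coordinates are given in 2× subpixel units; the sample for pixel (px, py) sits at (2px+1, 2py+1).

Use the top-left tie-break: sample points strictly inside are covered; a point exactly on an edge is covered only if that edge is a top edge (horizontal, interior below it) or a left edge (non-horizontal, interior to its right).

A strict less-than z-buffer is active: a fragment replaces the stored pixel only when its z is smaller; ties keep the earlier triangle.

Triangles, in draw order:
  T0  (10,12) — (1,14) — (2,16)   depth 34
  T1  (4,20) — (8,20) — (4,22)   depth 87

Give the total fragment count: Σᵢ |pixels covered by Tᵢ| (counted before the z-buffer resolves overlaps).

T0:
  2·area = 20  (B↔C swapped to make it positive)
  edge (10, 12)→(2, 16): d=(-8,4) right/bottom  bias=-1
  edge (2, 16)→(1, 14): d=(-1,-2) top-left  bias=+0
  edge (1, 14)→(10, 12): d=(9,-2) top-left  bias=+0
    (3,6)@(7, 13): e=[4,13,3] → █
    (4,6)@(9, 13): e=[-4,17,7] → ·
    (1,7)@(3, 15): e=[4,3,13] → █
    (2,7)@(5, 15): e=[-4,7,17] → ·
    (3,7)@(7, 15): e=[-12,11,21] → ·
    (1,8)@(3, 17): e=[-12,1,31] → ·
  covered (2 px):
    · · · · · ·
    · · · · · ·
    · · · · · ·
    · · · · · ·
    · · · · · ·
    · · · · · ·
    · · · █ · ·
    · █ · · · ·
    · · · · · ·
    · · · · · ·
    · · · · · ·
T1:
  2·area = 8
  edge (4, 20)→(8, 20): d=(4,0) top-left  bias=+0
  edge (8, 20)→(4, 22): d=(-4,2) right/bottom  bias=-1
  edge (4, 22)→(4, 20): d=(0,-2) top-left  bias=+0
    (2,10)@(5, 21): e=[4,2,2] → █
    (3,10)@(7, 21): e=[4,-2,6] → ·
  covered (1 px):
    · · · · · ·
    · · · · · ·
    · · · · · ·
    · · · · · ·
    · · · · · ·
    · · · · · ·
    · · · · · ·
    · · · · · ·
    · · · · · ·
    · · · · · ·
    · · █ · · ·

Final: 3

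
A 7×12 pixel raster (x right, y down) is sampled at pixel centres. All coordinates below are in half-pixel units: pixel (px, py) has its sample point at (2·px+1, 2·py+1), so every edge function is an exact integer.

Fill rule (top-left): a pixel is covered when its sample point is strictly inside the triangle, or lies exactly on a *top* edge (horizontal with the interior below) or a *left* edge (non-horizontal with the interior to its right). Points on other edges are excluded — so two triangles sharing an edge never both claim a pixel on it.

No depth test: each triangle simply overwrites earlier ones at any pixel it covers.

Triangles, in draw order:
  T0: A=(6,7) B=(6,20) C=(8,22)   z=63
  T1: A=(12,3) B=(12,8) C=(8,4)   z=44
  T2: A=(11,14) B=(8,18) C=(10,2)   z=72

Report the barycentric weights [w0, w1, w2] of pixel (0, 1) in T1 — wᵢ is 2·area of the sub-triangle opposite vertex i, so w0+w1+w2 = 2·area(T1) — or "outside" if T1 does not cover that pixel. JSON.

T0:
  2·area = 26  (B↔C swapped to make it positive)
  edge (6, 7)→(8, 22): d=(2,15) right/bottom  bias=-1
  edge (8, 22)→(6, 20): d=(-2,-2) top-left  bias=+0
  edge (6, 20)→(6, 7): d=(0,-13) top-left  bias=+0
    (0,7)@(1, 15): e=[91,0,-65] → ·  [on edge]
    (3,7)@(7, 15): e=[1,12,13] → █
    (4,7)@(9, 15): e=[-29,16,39] → ·
    (1,8)@(3, 17): e=[65,0,-39] → ·  [on edge]
    (3,8)@(7, 17): e=[5,8,13] → █
    (4,8)@(9, 17): e=[-25,12,39] → ·
    (2,9)@(5, 19): e=[39,0,-13] → ·  [on edge]
    (3,9)@(7, 19): e=[9,4,13] → █
    (4,9)@(9, 19): e=[-21,8,39] → ·
    (3,10)@(7, 21): e=[13,0,13] → █  [on edge]
    (4,10)@(9, 21): e=[-17,4,39] → ·
    (3,11)@(7, 23): e=[17,-4,13] → ·
    (4,11)@(9, 23): e=[-13,0,39] → ·  [on edge]
  covered (4 px):
    · · · · · · ·
    · · · · · · ·
    · · · · · · ·
    · · · · · · ·
    · · · · · · ·
    · · · · · · ·
    · · · · · · ·
    · · · █ · · ·
    · · · █ · · ·
    · · · █ · · ·
    · · · █ · · ·
    · · · · · · ·
T1:
  2·area = 20
  edge (12, 3)→(12, 8): d=(0,5) right/bottom  bias=-1
  edge (12, 8)→(8, 4): d=(-4,-4) top-left  bias=+0
  edge (8, 4)→(12, 3): d=(4,-1) top-left  bias=+0
    (2,0)@(5, 1): e=[35,0,-15] → ·  [on edge]
    (3,1)@(7, 3): e=[25,0,-5] → ·  [on edge]
    (4,2)@(9, 5): e=[15,0,5] → █  [on edge]
    (5,2)@(11, 5): e=[5,8,7] → █
    (6,2)@(13, 5): e=[-5,16,9] → ·
    (4,3)@(9, 7): e=[15,-8,13] → ·
    (5,3)@(11, 7): e=[5,0,15] → █  [on edge]
    (6,3)@(13, 7): e=[-5,8,17] → ·
    (5,4)@(11, 9): e=[5,-8,23] → ·
    (6,4)@(13, 9): e=[-5,0,25] → ·  [on edge]
  covered (3 px):
    · · · · · · ·
    · · · · · · ·
    · · · · █ █ ·
    · · · · · █ ·
    · · · · · · ·
    · · · · · · ·
    · · · · · · ·
    · · · · · · ·
    · · · · · · ·
    · · · · · · ·
    · · · · · · ·
    · · · · · · ·
T2:
  2·area = 40
  edge (11, 14)→(8, 18): d=(-3,4) right/bottom  bias=-1
  edge (8, 18)→(10, 2): d=(2,-16) top-left  bias=+0
  edge (10, 2)→(11, 14): d=(1,12) right/bottom  bias=-1
    (4,5)@(9, 11): e=[17,2,21] → █
    (5,5)@(11, 11): e=[9,34,-3] → ·
    (4,6)@(9, 13): e=[11,6,23] → █
    (5,6)@(11, 13): e=[3,38,-1] → ·
    (4,7)@(9, 15): e=[5,10,25] → █
    (5,7)@(11, 15): e=[-3,42,1] → ·
    (4,8)@(9, 17): e=[-1,14,27] → ·
  covered (3 px):
    · · · · · · ·
    · · · · · · ·
    · · · · · · ·
    · · · · · · ·
    · · · · · · ·
    · · · · █ · ·
    · · · · █ · ·
    · · · · █ · ·
    · · · · · · ·
    · · · · · · ·
    · · · · · · ·
    · · · · · · ·

Result: "outside"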